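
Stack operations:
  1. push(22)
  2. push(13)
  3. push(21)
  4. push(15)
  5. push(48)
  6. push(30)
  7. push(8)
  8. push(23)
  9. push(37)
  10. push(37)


push(22) -> [22]
push(13) -> [22, 13]
push(21) -> [22, 13, 21]
push(15) -> [22, 13, 21, 15]
push(48) -> [22, 13, 21, 15, 48]
push(30) -> [22, 13, 21, 15, 48, 30]
push(8) -> [22, 13, 21, 15, 48, 30, 8]
push(23) -> [22, 13, 21, 15, 48, 30, 8, 23]
push(37) -> [22, 13, 21, 15, 48, 30, 8, 23, 37]
push(37) -> [22, 13, 21, 15, 48, 30, 8, 23, 37, 37]

Final stack: [22, 13, 21, 15, 48, 30, 8, 23, 37, 37]


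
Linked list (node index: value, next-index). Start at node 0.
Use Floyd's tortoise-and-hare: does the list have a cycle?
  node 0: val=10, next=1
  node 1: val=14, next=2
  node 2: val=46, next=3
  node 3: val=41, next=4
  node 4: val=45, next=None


Floyd's tortoise (slow, +1) and hare (fast, +2):
  init: slow=0, fast=0
  step 1: slow=1, fast=2
  step 2: slow=2, fast=4
  step 3: fast -> None, no cycle

Cycle: no


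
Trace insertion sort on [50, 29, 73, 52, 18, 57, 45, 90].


Initial: [50, 29, 73, 52, 18, 57, 45, 90]
Insert 29: [29, 50, 73, 52, 18, 57, 45, 90]
Insert 73: [29, 50, 73, 52, 18, 57, 45, 90]
Insert 52: [29, 50, 52, 73, 18, 57, 45, 90]
Insert 18: [18, 29, 50, 52, 73, 57, 45, 90]
Insert 57: [18, 29, 50, 52, 57, 73, 45, 90]
Insert 45: [18, 29, 45, 50, 52, 57, 73, 90]
Insert 90: [18, 29, 45, 50, 52, 57, 73, 90]

Sorted: [18, 29, 45, 50, 52, 57, 73, 90]


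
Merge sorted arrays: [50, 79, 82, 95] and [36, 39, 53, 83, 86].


Take 36 from B
Take 39 from B
Take 50 from A
Take 53 from B
Take 79 from A
Take 82 from A
Take 83 from B
Take 86 from B

Merged: [36, 39, 50, 53, 79, 82, 83, 86, 95]


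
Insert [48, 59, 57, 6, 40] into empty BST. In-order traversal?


Insert 48: root
Insert 59: R from 48
Insert 57: R from 48 -> L from 59
Insert 6: L from 48
Insert 40: L from 48 -> R from 6

In-order: [6, 40, 48, 57, 59]


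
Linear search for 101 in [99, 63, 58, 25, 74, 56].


i=0: 99!=101
i=1: 63!=101
i=2: 58!=101
i=3: 25!=101
i=4: 74!=101
i=5: 56!=101

Not found, 6 comps


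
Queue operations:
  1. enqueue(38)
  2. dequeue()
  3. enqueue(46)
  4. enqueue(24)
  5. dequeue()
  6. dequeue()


enqueue(38) -> [38]
dequeue()->38, []
enqueue(46) -> [46]
enqueue(24) -> [46, 24]
dequeue()->46, [24]
dequeue()->24, []

Final queue: []


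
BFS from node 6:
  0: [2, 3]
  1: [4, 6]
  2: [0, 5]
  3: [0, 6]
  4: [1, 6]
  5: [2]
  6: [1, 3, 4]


Visit 6, enqueue [1, 3, 4]
Visit 1, enqueue []
Visit 3, enqueue [0]
Visit 4, enqueue []
Visit 0, enqueue [2]
Visit 2, enqueue [5]
Visit 5, enqueue []

BFS order: [6, 1, 3, 4, 0, 2, 5]


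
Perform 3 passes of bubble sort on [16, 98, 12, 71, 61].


Initial: [16, 98, 12, 71, 61]
Pass 1: [16, 12, 71, 61, 98] (3 swaps)
Pass 2: [12, 16, 61, 71, 98] (2 swaps)
Pass 3: [12, 16, 61, 71, 98] (0 swaps)

After 3 passes: [12, 16, 61, 71, 98]


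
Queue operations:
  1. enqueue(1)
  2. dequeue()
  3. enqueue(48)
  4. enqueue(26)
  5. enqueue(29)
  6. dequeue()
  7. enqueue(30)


enqueue(1) -> [1]
dequeue()->1, []
enqueue(48) -> [48]
enqueue(26) -> [48, 26]
enqueue(29) -> [48, 26, 29]
dequeue()->48, [26, 29]
enqueue(30) -> [26, 29, 30]

Final queue: [26, 29, 30]


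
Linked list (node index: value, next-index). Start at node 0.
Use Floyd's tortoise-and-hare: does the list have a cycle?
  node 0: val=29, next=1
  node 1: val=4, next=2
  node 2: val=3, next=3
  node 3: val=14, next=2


Floyd's tortoise (slow, +1) and hare (fast, +2):
  init: slow=0, fast=0
  step 1: slow=1, fast=2
  step 2: slow=2, fast=2
  slow == fast at node 2: cycle detected

Cycle: yes


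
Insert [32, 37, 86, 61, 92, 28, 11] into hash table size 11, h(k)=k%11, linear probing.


Insert 32: h=10 -> slot 10
Insert 37: h=4 -> slot 4
Insert 86: h=9 -> slot 9
Insert 61: h=6 -> slot 6
Insert 92: h=4, 1 probes -> slot 5
Insert 28: h=6, 1 probes -> slot 7
Insert 11: h=0 -> slot 0

Table: [11, None, None, None, 37, 92, 61, 28, None, 86, 32]


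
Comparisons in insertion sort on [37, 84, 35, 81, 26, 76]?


Algorithm: insertion sort
Input: [37, 84, 35, 81, 26, 76]
Sorted: [26, 35, 37, 76, 81, 84]

12


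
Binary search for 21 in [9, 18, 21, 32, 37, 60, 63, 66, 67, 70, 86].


Step 1: lo=0, hi=10, mid=5, val=60
Step 2: lo=0, hi=4, mid=2, val=21

Found at index 2


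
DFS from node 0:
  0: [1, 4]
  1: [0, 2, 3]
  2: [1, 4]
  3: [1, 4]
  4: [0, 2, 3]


Visit 0, push [4, 1]
Visit 1, push [3, 2]
Visit 2, push [4]
Visit 4, push [3]
Visit 3, push []

DFS order: [0, 1, 2, 4, 3]


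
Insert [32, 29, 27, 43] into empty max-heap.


Insert 32: [32]
Insert 29: [32, 29]
Insert 27: [32, 29, 27]
Insert 43: [43, 32, 27, 29]

Final heap: [43, 32, 27, 29]


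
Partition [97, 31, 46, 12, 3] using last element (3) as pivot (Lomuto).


Pivot: 3
Place pivot at 0: [3, 31, 46, 12, 97]

Partitioned: [3, 31, 46, 12, 97]


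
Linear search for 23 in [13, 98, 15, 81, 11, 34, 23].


i=0: 13!=23
i=1: 98!=23
i=2: 15!=23
i=3: 81!=23
i=4: 11!=23
i=5: 34!=23
i=6: 23==23 found!

Found at 6, 7 comps


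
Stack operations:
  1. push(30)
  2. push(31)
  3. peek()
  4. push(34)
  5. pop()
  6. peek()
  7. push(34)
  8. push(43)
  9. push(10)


push(30) -> [30]
push(31) -> [30, 31]
peek()->31
push(34) -> [30, 31, 34]
pop()->34, [30, 31]
peek()->31
push(34) -> [30, 31, 34]
push(43) -> [30, 31, 34, 43]
push(10) -> [30, 31, 34, 43, 10]

Final stack: [30, 31, 34, 43, 10]


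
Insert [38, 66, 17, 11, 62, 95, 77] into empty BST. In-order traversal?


Insert 38: root
Insert 66: R from 38
Insert 17: L from 38
Insert 11: L from 38 -> L from 17
Insert 62: R from 38 -> L from 66
Insert 95: R from 38 -> R from 66
Insert 77: R from 38 -> R from 66 -> L from 95

In-order: [11, 17, 38, 62, 66, 77, 95]


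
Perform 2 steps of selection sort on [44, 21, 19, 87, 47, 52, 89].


Initial: [44, 21, 19, 87, 47, 52, 89]
Step 1: min=19 at 2
  Swap: [19, 21, 44, 87, 47, 52, 89]
Step 2: min=21 at 1
  Swap: [19, 21, 44, 87, 47, 52, 89]

After 2 steps: [19, 21, 44, 87, 47, 52, 89]


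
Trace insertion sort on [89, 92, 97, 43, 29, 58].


Initial: [89, 92, 97, 43, 29, 58]
Insert 92: [89, 92, 97, 43, 29, 58]
Insert 97: [89, 92, 97, 43, 29, 58]
Insert 43: [43, 89, 92, 97, 29, 58]
Insert 29: [29, 43, 89, 92, 97, 58]
Insert 58: [29, 43, 58, 89, 92, 97]

Sorted: [29, 43, 58, 89, 92, 97]


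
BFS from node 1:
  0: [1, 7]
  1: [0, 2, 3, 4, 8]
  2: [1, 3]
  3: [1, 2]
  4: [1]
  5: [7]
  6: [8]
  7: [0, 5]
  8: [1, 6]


Visit 1, enqueue [0, 2, 3, 4, 8]
Visit 0, enqueue [7]
Visit 2, enqueue []
Visit 3, enqueue []
Visit 4, enqueue []
Visit 8, enqueue [6]
Visit 7, enqueue [5]
Visit 6, enqueue []
Visit 5, enqueue []

BFS order: [1, 0, 2, 3, 4, 8, 7, 6, 5]


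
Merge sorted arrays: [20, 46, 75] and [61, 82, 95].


Take 20 from A
Take 46 from A
Take 61 from B
Take 75 from A

Merged: [20, 46, 61, 75, 82, 95]


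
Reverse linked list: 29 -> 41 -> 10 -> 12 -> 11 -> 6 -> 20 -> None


Step 1: curr=29, set curr.next=prev(None) | reversed so far: 29
Step 2: curr=41, set curr.next=prev(29) | reversed so far: 41 -> 29
Step 3: curr=10, set curr.next=prev(41) | reversed so far: 10 -> 41 -> 29
Step 4: curr=12, set curr.next=prev(10) | reversed so far: 12 -> 10 -> 41 -> 29
Step 5: curr=11, set curr.next=prev(12) | reversed so far: 11 -> 12 -> 10 -> 41 -> 29
Step 6: curr=6, set curr.next=prev(11) | reversed so far: 6 -> 11 -> 12 -> 10 -> 41 -> 29
Step 7: curr=20, set curr.next=prev(6) | reversed so far: 20 -> 6 -> 11 -> 12 -> 10 -> 41 -> 29

20 -> 6 -> 11 -> 12 -> 10 -> 41 -> 29 -> None


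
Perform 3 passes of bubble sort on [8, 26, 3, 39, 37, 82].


Initial: [8, 26, 3, 39, 37, 82]
Pass 1: [8, 3, 26, 37, 39, 82] (2 swaps)
Pass 2: [3, 8, 26, 37, 39, 82] (1 swaps)
Pass 3: [3, 8, 26, 37, 39, 82] (0 swaps)

After 3 passes: [3, 8, 26, 37, 39, 82]


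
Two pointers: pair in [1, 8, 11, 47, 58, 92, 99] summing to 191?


lo=0(1)+hi=6(99)=100
lo=1(8)+hi=6(99)=107
lo=2(11)+hi=6(99)=110
lo=3(47)+hi=6(99)=146
lo=4(58)+hi=6(99)=157
lo=5(92)+hi=6(99)=191

Yes: 92+99=191


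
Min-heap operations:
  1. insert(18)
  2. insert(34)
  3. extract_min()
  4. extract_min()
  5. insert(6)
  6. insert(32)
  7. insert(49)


insert(18) -> [18]
insert(34) -> [18, 34]
extract_min()->18, [34]
extract_min()->34, []
insert(6) -> [6]
insert(32) -> [6, 32]
insert(49) -> [6, 32, 49]

Final heap: [6, 32, 49]


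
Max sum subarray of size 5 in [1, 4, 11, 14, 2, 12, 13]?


[0:5]: 32
[1:6]: 43
[2:7]: 52

Max: 52 at [2:7]


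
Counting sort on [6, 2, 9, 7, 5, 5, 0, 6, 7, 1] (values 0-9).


Input: [6, 2, 9, 7, 5, 5, 0, 6, 7, 1]
Counts: [1, 1, 1, 0, 0, 2, 2, 2, 0, 1]

Sorted: [0, 1, 2, 5, 5, 6, 6, 7, 7, 9]


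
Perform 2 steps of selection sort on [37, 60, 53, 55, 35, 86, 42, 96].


Initial: [37, 60, 53, 55, 35, 86, 42, 96]
Step 1: min=35 at 4
  Swap: [35, 60, 53, 55, 37, 86, 42, 96]
Step 2: min=37 at 4
  Swap: [35, 37, 53, 55, 60, 86, 42, 96]

After 2 steps: [35, 37, 53, 55, 60, 86, 42, 96]


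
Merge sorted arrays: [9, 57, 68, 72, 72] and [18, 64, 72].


Take 9 from A
Take 18 from B
Take 57 from A
Take 64 from B
Take 68 from A
Take 72 from A
Take 72 from A

Merged: [9, 18, 57, 64, 68, 72, 72, 72]


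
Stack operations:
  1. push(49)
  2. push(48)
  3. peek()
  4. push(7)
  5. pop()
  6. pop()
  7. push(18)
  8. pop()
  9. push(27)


push(49) -> [49]
push(48) -> [49, 48]
peek()->48
push(7) -> [49, 48, 7]
pop()->7, [49, 48]
pop()->48, [49]
push(18) -> [49, 18]
pop()->18, [49]
push(27) -> [49, 27]

Final stack: [49, 27]


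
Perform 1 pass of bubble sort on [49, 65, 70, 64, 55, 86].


Initial: [49, 65, 70, 64, 55, 86]
Pass 1: [49, 65, 64, 55, 70, 86] (2 swaps)

After 1 pass: [49, 65, 64, 55, 70, 86]


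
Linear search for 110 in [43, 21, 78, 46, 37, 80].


i=0: 43!=110
i=1: 21!=110
i=2: 78!=110
i=3: 46!=110
i=4: 37!=110
i=5: 80!=110

Not found, 6 comps


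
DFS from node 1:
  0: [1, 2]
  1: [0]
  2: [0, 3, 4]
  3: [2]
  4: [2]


Visit 1, push [0]
Visit 0, push [2]
Visit 2, push [4, 3]
Visit 3, push []
Visit 4, push []

DFS order: [1, 0, 2, 3, 4]


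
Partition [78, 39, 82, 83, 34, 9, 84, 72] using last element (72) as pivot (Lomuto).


Pivot: 72
  39 <= 72: swap -> [39, 78, 82, 83, 34, 9, 84, 72]
  34 <= 72: swap -> [39, 34, 82, 83, 78, 9, 84, 72]
  9 <= 72: swap -> [39, 34, 9, 83, 78, 82, 84, 72]
Place pivot at 3: [39, 34, 9, 72, 78, 82, 84, 83]

Partitioned: [39, 34, 9, 72, 78, 82, 84, 83]


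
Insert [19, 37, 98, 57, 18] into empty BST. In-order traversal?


Insert 19: root
Insert 37: R from 19
Insert 98: R from 19 -> R from 37
Insert 57: R from 19 -> R from 37 -> L from 98
Insert 18: L from 19

In-order: [18, 19, 37, 57, 98]


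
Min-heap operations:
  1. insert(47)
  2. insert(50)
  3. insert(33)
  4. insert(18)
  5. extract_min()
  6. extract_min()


insert(47) -> [47]
insert(50) -> [47, 50]
insert(33) -> [33, 50, 47]
insert(18) -> [18, 33, 47, 50]
extract_min()->18, [33, 50, 47]
extract_min()->33, [47, 50]

Final heap: [47, 50]


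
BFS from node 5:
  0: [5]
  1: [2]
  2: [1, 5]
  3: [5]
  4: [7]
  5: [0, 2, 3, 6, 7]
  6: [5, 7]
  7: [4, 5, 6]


Visit 5, enqueue [0, 2, 3, 6, 7]
Visit 0, enqueue []
Visit 2, enqueue [1]
Visit 3, enqueue []
Visit 6, enqueue []
Visit 7, enqueue [4]
Visit 1, enqueue []
Visit 4, enqueue []

BFS order: [5, 0, 2, 3, 6, 7, 1, 4]


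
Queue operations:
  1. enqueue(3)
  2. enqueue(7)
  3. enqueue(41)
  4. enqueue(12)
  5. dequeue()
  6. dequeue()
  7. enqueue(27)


enqueue(3) -> [3]
enqueue(7) -> [3, 7]
enqueue(41) -> [3, 7, 41]
enqueue(12) -> [3, 7, 41, 12]
dequeue()->3, [7, 41, 12]
dequeue()->7, [41, 12]
enqueue(27) -> [41, 12, 27]

Final queue: [41, 12, 27]


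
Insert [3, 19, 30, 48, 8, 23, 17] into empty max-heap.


Insert 3: [3]
Insert 19: [19, 3]
Insert 30: [30, 3, 19]
Insert 48: [48, 30, 19, 3]
Insert 8: [48, 30, 19, 3, 8]
Insert 23: [48, 30, 23, 3, 8, 19]
Insert 17: [48, 30, 23, 3, 8, 19, 17]

Final heap: [48, 30, 23, 3, 8, 19, 17]


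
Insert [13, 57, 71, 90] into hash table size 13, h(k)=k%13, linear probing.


Insert 13: h=0 -> slot 0
Insert 57: h=5 -> slot 5
Insert 71: h=6 -> slot 6
Insert 90: h=12 -> slot 12

Table: [13, None, None, None, None, 57, 71, None, None, None, None, None, 90]


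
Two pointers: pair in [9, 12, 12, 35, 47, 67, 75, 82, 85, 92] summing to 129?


lo=0(9)+hi=9(92)=101
lo=1(12)+hi=9(92)=104
lo=2(12)+hi=9(92)=104
lo=3(35)+hi=9(92)=127
lo=4(47)+hi=9(92)=139
lo=4(47)+hi=8(85)=132
lo=4(47)+hi=7(82)=129

Yes: 47+82=129


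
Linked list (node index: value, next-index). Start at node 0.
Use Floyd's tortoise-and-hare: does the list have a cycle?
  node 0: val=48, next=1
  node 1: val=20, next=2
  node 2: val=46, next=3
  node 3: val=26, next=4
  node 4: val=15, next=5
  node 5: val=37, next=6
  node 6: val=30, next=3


Floyd's tortoise (slow, +1) and hare (fast, +2):
  init: slow=0, fast=0
  step 1: slow=1, fast=2
  step 2: slow=2, fast=4
  step 3: slow=3, fast=6
  step 4: slow=4, fast=4
  slow == fast at node 4: cycle detected

Cycle: yes


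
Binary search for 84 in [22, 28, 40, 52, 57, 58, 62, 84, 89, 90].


Step 1: lo=0, hi=9, mid=4, val=57
Step 2: lo=5, hi=9, mid=7, val=84

Found at index 7


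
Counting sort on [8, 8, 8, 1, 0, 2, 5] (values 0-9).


Input: [8, 8, 8, 1, 0, 2, 5]
Counts: [1, 1, 1, 0, 0, 1, 0, 0, 3, 0]

Sorted: [0, 1, 2, 5, 8, 8, 8]


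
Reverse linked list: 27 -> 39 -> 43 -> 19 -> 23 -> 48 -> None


Step 1: curr=27, set curr.next=prev(None) | reversed so far: 27
Step 2: curr=39, set curr.next=prev(27) | reversed so far: 39 -> 27
Step 3: curr=43, set curr.next=prev(39) | reversed so far: 43 -> 39 -> 27
Step 4: curr=19, set curr.next=prev(43) | reversed so far: 19 -> 43 -> 39 -> 27
Step 5: curr=23, set curr.next=prev(19) | reversed so far: 23 -> 19 -> 43 -> 39 -> 27
Step 6: curr=48, set curr.next=prev(23) | reversed so far: 48 -> 23 -> 19 -> 43 -> 39 -> 27

48 -> 23 -> 19 -> 43 -> 39 -> 27 -> None


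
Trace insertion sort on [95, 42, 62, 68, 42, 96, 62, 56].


Initial: [95, 42, 62, 68, 42, 96, 62, 56]
Insert 42: [42, 95, 62, 68, 42, 96, 62, 56]
Insert 62: [42, 62, 95, 68, 42, 96, 62, 56]
Insert 68: [42, 62, 68, 95, 42, 96, 62, 56]
Insert 42: [42, 42, 62, 68, 95, 96, 62, 56]
Insert 96: [42, 42, 62, 68, 95, 96, 62, 56]
Insert 62: [42, 42, 62, 62, 68, 95, 96, 56]
Insert 56: [42, 42, 56, 62, 62, 68, 95, 96]

Sorted: [42, 42, 56, 62, 62, 68, 95, 96]


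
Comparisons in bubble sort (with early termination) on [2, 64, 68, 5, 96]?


Algorithm: bubble sort (with early termination)
Input: [2, 64, 68, 5, 96]
Sorted: [2, 5, 64, 68, 96]

9


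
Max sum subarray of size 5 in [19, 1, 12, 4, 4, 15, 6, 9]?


[0:5]: 40
[1:6]: 36
[2:7]: 41
[3:8]: 38

Max: 41 at [2:7]


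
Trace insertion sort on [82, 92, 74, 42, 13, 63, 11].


Initial: [82, 92, 74, 42, 13, 63, 11]
Insert 92: [82, 92, 74, 42, 13, 63, 11]
Insert 74: [74, 82, 92, 42, 13, 63, 11]
Insert 42: [42, 74, 82, 92, 13, 63, 11]
Insert 13: [13, 42, 74, 82, 92, 63, 11]
Insert 63: [13, 42, 63, 74, 82, 92, 11]
Insert 11: [11, 13, 42, 63, 74, 82, 92]

Sorted: [11, 13, 42, 63, 74, 82, 92]


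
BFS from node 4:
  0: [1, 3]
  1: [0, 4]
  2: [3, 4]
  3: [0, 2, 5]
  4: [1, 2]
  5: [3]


Visit 4, enqueue [1, 2]
Visit 1, enqueue [0]
Visit 2, enqueue [3]
Visit 0, enqueue []
Visit 3, enqueue [5]
Visit 5, enqueue []

BFS order: [4, 1, 2, 0, 3, 5]


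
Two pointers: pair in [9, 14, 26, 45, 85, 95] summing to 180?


lo=0(9)+hi=5(95)=104
lo=1(14)+hi=5(95)=109
lo=2(26)+hi=5(95)=121
lo=3(45)+hi=5(95)=140
lo=4(85)+hi=5(95)=180

Yes: 85+95=180


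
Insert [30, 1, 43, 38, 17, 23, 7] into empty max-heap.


Insert 30: [30]
Insert 1: [30, 1]
Insert 43: [43, 1, 30]
Insert 38: [43, 38, 30, 1]
Insert 17: [43, 38, 30, 1, 17]
Insert 23: [43, 38, 30, 1, 17, 23]
Insert 7: [43, 38, 30, 1, 17, 23, 7]

Final heap: [43, 38, 30, 1, 17, 23, 7]


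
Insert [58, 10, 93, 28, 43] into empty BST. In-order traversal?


Insert 58: root
Insert 10: L from 58
Insert 93: R from 58
Insert 28: L from 58 -> R from 10
Insert 43: L from 58 -> R from 10 -> R from 28

In-order: [10, 28, 43, 58, 93]


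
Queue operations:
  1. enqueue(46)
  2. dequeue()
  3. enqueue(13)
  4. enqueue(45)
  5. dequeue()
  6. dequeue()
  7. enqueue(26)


enqueue(46) -> [46]
dequeue()->46, []
enqueue(13) -> [13]
enqueue(45) -> [13, 45]
dequeue()->13, [45]
dequeue()->45, []
enqueue(26) -> [26]

Final queue: [26]


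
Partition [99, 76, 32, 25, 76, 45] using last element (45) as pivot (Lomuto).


Pivot: 45
  32 <= 45: swap -> [32, 76, 99, 25, 76, 45]
  25 <= 45: swap -> [32, 25, 99, 76, 76, 45]
Place pivot at 2: [32, 25, 45, 76, 76, 99]

Partitioned: [32, 25, 45, 76, 76, 99]


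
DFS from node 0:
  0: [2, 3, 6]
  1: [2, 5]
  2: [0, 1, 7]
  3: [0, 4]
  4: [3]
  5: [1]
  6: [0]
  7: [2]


Visit 0, push [6, 3, 2]
Visit 2, push [7, 1]
Visit 1, push [5]
Visit 5, push []
Visit 7, push []
Visit 3, push [4]
Visit 4, push []
Visit 6, push []

DFS order: [0, 2, 1, 5, 7, 3, 4, 6]


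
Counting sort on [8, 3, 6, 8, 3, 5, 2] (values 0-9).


Input: [8, 3, 6, 8, 3, 5, 2]
Counts: [0, 0, 1, 2, 0, 1, 1, 0, 2, 0]

Sorted: [2, 3, 3, 5, 6, 8, 8]


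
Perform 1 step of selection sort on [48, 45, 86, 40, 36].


Initial: [48, 45, 86, 40, 36]
Step 1: min=36 at 4
  Swap: [36, 45, 86, 40, 48]

After 1 step: [36, 45, 86, 40, 48]


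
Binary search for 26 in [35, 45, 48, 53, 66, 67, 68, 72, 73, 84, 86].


Step 1: lo=0, hi=10, mid=5, val=67
Step 2: lo=0, hi=4, mid=2, val=48
Step 3: lo=0, hi=1, mid=0, val=35

Not found


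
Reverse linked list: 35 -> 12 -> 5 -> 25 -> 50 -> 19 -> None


Step 1: curr=35, set curr.next=prev(None) | reversed so far: 35
Step 2: curr=12, set curr.next=prev(35) | reversed so far: 12 -> 35
Step 3: curr=5, set curr.next=prev(12) | reversed so far: 5 -> 12 -> 35
Step 4: curr=25, set curr.next=prev(5) | reversed so far: 25 -> 5 -> 12 -> 35
Step 5: curr=50, set curr.next=prev(25) | reversed so far: 50 -> 25 -> 5 -> 12 -> 35
Step 6: curr=19, set curr.next=prev(50) | reversed so far: 19 -> 50 -> 25 -> 5 -> 12 -> 35

19 -> 50 -> 25 -> 5 -> 12 -> 35 -> None


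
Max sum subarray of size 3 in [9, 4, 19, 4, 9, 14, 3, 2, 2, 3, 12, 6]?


[0:3]: 32
[1:4]: 27
[2:5]: 32
[3:6]: 27
[4:7]: 26
[5:8]: 19
[6:9]: 7
[7:10]: 7
[8:11]: 17
[9:12]: 21

Max: 32 at [0:3]


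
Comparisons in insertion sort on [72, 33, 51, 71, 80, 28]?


Algorithm: insertion sort
Input: [72, 33, 51, 71, 80, 28]
Sorted: [28, 33, 51, 71, 72, 80]

11


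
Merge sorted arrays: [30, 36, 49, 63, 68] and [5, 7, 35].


Take 5 from B
Take 7 from B
Take 30 from A
Take 35 from B

Merged: [5, 7, 30, 35, 36, 49, 63, 68]


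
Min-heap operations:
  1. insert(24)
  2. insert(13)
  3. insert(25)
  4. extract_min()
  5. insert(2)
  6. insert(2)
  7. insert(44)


insert(24) -> [24]
insert(13) -> [13, 24]
insert(25) -> [13, 24, 25]
extract_min()->13, [24, 25]
insert(2) -> [2, 25, 24]
insert(2) -> [2, 2, 24, 25]
insert(44) -> [2, 2, 24, 25, 44]

Final heap: [2, 2, 24, 25, 44]


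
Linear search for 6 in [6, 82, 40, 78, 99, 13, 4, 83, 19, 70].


i=0: 6==6 found!

Found at 0, 1 comps


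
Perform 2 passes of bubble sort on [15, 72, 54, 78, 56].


Initial: [15, 72, 54, 78, 56]
Pass 1: [15, 54, 72, 56, 78] (2 swaps)
Pass 2: [15, 54, 56, 72, 78] (1 swaps)

After 2 passes: [15, 54, 56, 72, 78]


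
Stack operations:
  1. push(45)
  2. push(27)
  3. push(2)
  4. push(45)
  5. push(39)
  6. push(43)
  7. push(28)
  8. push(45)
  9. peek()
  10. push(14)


push(45) -> [45]
push(27) -> [45, 27]
push(2) -> [45, 27, 2]
push(45) -> [45, 27, 2, 45]
push(39) -> [45, 27, 2, 45, 39]
push(43) -> [45, 27, 2, 45, 39, 43]
push(28) -> [45, 27, 2, 45, 39, 43, 28]
push(45) -> [45, 27, 2, 45, 39, 43, 28, 45]
peek()->45
push(14) -> [45, 27, 2, 45, 39, 43, 28, 45, 14]

Final stack: [45, 27, 2, 45, 39, 43, 28, 45, 14]


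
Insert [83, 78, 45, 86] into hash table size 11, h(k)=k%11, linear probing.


Insert 83: h=6 -> slot 6
Insert 78: h=1 -> slot 1
Insert 45: h=1, 1 probes -> slot 2
Insert 86: h=9 -> slot 9

Table: [None, 78, 45, None, None, None, 83, None, None, 86, None]


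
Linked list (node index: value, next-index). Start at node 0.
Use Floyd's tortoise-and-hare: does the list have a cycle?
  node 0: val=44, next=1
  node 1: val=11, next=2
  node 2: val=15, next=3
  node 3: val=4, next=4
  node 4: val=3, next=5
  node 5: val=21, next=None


Floyd's tortoise (slow, +1) and hare (fast, +2):
  init: slow=0, fast=0
  step 1: slow=1, fast=2
  step 2: slow=2, fast=4
  step 3: fast 4->5->None, no cycle

Cycle: no


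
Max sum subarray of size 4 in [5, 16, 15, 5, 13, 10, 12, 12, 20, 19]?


[0:4]: 41
[1:5]: 49
[2:6]: 43
[3:7]: 40
[4:8]: 47
[5:9]: 54
[6:10]: 63

Max: 63 at [6:10]


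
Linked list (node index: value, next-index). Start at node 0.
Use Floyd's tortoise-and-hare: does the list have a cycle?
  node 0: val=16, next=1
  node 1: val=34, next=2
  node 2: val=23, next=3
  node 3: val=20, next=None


Floyd's tortoise (slow, +1) and hare (fast, +2):
  init: slow=0, fast=0
  step 1: slow=1, fast=2
  step 2: fast 2->3->None, no cycle

Cycle: no


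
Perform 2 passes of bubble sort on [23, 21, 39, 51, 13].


Initial: [23, 21, 39, 51, 13]
Pass 1: [21, 23, 39, 13, 51] (2 swaps)
Pass 2: [21, 23, 13, 39, 51] (1 swaps)

After 2 passes: [21, 23, 13, 39, 51]


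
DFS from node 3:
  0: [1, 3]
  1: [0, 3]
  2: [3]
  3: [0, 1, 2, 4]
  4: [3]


Visit 3, push [4, 2, 1, 0]
Visit 0, push [1]
Visit 1, push []
Visit 2, push []
Visit 4, push []

DFS order: [3, 0, 1, 2, 4]


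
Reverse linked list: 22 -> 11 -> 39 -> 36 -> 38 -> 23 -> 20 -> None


Step 1: curr=22, set curr.next=prev(None) | reversed so far: 22
Step 2: curr=11, set curr.next=prev(22) | reversed so far: 11 -> 22
Step 3: curr=39, set curr.next=prev(11) | reversed so far: 39 -> 11 -> 22
Step 4: curr=36, set curr.next=prev(39) | reversed so far: 36 -> 39 -> 11 -> 22
Step 5: curr=38, set curr.next=prev(36) | reversed so far: 38 -> 36 -> 39 -> 11 -> 22
Step 6: curr=23, set curr.next=prev(38) | reversed so far: 23 -> 38 -> 36 -> 39 -> 11 -> 22
Step 7: curr=20, set curr.next=prev(23) | reversed so far: 20 -> 23 -> 38 -> 36 -> 39 -> 11 -> 22

20 -> 23 -> 38 -> 36 -> 39 -> 11 -> 22 -> None


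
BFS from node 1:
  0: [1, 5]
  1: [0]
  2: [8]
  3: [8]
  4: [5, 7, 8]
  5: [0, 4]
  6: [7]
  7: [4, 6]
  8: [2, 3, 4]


Visit 1, enqueue [0]
Visit 0, enqueue [5]
Visit 5, enqueue [4]
Visit 4, enqueue [7, 8]
Visit 7, enqueue [6]
Visit 8, enqueue [2, 3]
Visit 6, enqueue []
Visit 2, enqueue []
Visit 3, enqueue []

BFS order: [1, 0, 5, 4, 7, 8, 6, 2, 3]


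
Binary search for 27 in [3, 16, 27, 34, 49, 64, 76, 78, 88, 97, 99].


Step 1: lo=0, hi=10, mid=5, val=64
Step 2: lo=0, hi=4, mid=2, val=27

Found at index 2


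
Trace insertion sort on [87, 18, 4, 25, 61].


Initial: [87, 18, 4, 25, 61]
Insert 18: [18, 87, 4, 25, 61]
Insert 4: [4, 18, 87, 25, 61]
Insert 25: [4, 18, 25, 87, 61]
Insert 61: [4, 18, 25, 61, 87]

Sorted: [4, 18, 25, 61, 87]


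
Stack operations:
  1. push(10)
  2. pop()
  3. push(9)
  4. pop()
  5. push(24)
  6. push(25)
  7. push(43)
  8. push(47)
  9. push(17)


push(10) -> [10]
pop()->10, []
push(9) -> [9]
pop()->9, []
push(24) -> [24]
push(25) -> [24, 25]
push(43) -> [24, 25, 43]
push(47) -> [24, 25, 43, 47]
push(17) -> [24, 25, 43, 47, 17]

Final stack: [24, 25, 43, 47, 17]


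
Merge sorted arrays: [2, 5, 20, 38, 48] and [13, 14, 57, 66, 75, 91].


Take 2 from A
Take 5 from A
Take 13 from B
Take 14 from B
Take 20 from A
Take 38 from A
Take 48 from A

Merged: [2, 5, 13, 14, 20, 38, 48, 57, 66, 75, 91]


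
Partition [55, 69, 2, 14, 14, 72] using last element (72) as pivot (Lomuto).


Pivot: 72
  55 <= 72: advance i (no swap)
  69 <= 72: advance i (no swap)
  2 <= 72: advance i (no swap)
  14 <= 72: advance i (no swap)
  14 <= 72: advance i (no swap)
Place pivot at 5: [55, 69, 2, 14, 14, 72]

Partitioned: [55, 69, 2, 14, 14, 72]


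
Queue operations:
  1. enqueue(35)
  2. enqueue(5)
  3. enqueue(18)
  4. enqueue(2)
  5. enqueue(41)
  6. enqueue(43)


enqueue(35) -> [35]
enqueue(5) -> [35, 5]
enqueue(18) -> [35, 5, 18]
enqueue(2) -> [35, 5, 18, 2]
enqueue(41) -> [35, 5, 18, 2, 41]
enqueue(43) -> [35, 5, 18, 2, 41, 43]

Final queue: [35, 5, 18, 2, 41, 43]


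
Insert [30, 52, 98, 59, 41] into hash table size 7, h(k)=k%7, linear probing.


Insert 30: h=2 -> slot 2
Insert 52: h=3 -> slot 3
Insert 98: h=0 -> slot 0
Insert 59: h=3, 1 probes -> slot 4
Insert 41: h=6 -> slot 6

Table: [98, None, 30, 52, 59, None, 41]


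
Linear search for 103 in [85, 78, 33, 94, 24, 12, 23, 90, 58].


i=0: 85!=103
i=1: 78!=103
i=2: 33!=103
i=3: 94!=103
i=4: 24!=103
i=5: 12!=103
i=6: 23!=103
i=7: 90!=103
i=8: 58!=103

Not found, 9 comps


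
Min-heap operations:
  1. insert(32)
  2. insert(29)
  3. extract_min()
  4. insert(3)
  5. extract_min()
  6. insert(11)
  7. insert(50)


insert(32) -> [32]
insert(29) -> [29, 32]
extract_min()->29, [32]
insert(3) -> [3, 32]
extract_min()->3, [32]
insert(11) -> [11, 32]
insert(50) -> [11, 32, 50]

Final heap: [11, 32, 50]


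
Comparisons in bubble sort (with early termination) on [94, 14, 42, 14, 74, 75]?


Algorithm: bubble sort (with early termination)
Input: [94, 14, 42, 14, 74, 75]
Sorted: [14, 14, 42, 74, 75, 94]

12


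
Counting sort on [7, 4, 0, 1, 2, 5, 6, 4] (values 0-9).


Input: [7, 4, 0, 1, 2, 5, 6, 4]
Counts: [1, 1, 1, 0, 2, 1, 1, 1, 0, 0]

Sorted: [0, 1, 2, 4, 4, 5, 6, 7]


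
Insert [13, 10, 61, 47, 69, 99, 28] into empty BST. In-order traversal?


Insert 13: root
Insert 10: L from 13
Insert 61: R from 13
Insert 47: R from 13 -> L from 61
Insert 69: R from 13 -> R from 61
Insert 99: R from 13 -> R from 61 -> R from 69
Insert 28: R from 13 -> L from 61 -> L from 47

In-order: [10, 13, 28, 47, 61, 69, 99]


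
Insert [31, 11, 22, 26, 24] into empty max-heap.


Insert 31: [31]
Insert 11: [31, 11]
Insert 22: [31, 11, 22]
Insert 26: [31, 26, 22, 11]
Insert 24: [31, 26, 22, 11, 24]

Final heap: [31, 26, 22, 11, 24]


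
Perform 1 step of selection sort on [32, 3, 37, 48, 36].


Initial: [32, 3, 37, 48, 36]
Step 1: min=3 at 1
  Swap: [3, 32, 37, 48, 36]

After 1 step: [3, 32, 37, 48, 36]


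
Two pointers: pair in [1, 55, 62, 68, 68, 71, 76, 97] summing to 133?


lo=0(1)+hi=7(97)=98
lo=1(55)+hi=7(97)=152
lo=1(55)+hi=6(76)=131
lo=2(62)+hi=6(76)=138
lo=2(62)+hi=5(71)=133

Yes: 62+71=133


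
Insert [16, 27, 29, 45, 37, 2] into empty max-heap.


Insert 16: [16]
Insert 27: [27, 16]
Insert 29: [29, 16, 27]
Insert 45: [45, 29, 27, 16]
Insert 37: [45, 37, 27, 16, 29]
Insert 2: [45, 37, 27, 16, 29, 2]

Final heap: [45, 37, 27, 16, 29, 2]


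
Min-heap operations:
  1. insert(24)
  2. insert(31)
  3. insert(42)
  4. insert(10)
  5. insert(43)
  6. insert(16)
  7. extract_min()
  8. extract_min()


insert(24) -> [24]
insert(31) -> [24, 31]
insert(42) -> [24, 31, 42]
insert(10) -> [10, 24, 42, 31]
insert(43) -> [10, 24, 42, 31, 43]
insert(16) -> [10, 24, 16, 31, 43, 42]
extract_min()->10, [16, 24, 42, 31, 43]
extract_min()->16, [24, 31, 42, 43]

Final heap: [24, 31, 42, 43]


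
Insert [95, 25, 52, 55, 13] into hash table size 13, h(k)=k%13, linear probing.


Insert 95: h=4 -> slot 4
Insert 25: h=12 -> slot 12
Insert 52: h=0 -> slot 0
Insert 55: h=3 -> slot 3
Insert 13: h=0, 1 probes -> slot 1

Table: [52, 13, None, 55, 95, None, None, None, None, None, None, None, 25]


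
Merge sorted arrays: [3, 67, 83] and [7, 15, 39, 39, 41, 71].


Take 3 from A
Take 7 from B
Take 15 from B
Take 39 from B
Take 39 from B
Take 41 from B
Take 67 from A
Take 71 from B

Merged: [3, 7, 15, 39, 39, 41, 67, 71, 83]


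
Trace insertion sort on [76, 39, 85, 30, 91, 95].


Initial: [76, 39, 85, 30, 91, 95]
Insert 39: [39, 76, 85, 30, 91, 95]
Insert 85: [39, 76, 85, 30, 91, 95]
Insert 30: [30, 39, 76, 85, 91, 95]
Insert 91: [30, 39, 76, 85, 91, 95]
Insert 95: [30, 39, 76, 85, 91, 95]

Sorted: [30, 39, 76, 85, 91, 95]


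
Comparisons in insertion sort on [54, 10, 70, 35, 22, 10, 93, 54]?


Algorithm: insertion sort
Input: [54, 10, 70, 35, 22, 10, 93, 54]
Sorted: [10, 10, 22, 35, 54, 54, 70, 93]

18


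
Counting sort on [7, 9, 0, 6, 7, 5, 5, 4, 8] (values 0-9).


Input: [7, 9, 0, 6, 7, 5, 5, 4, 8]
Counts: [1, 0, 0, 0, 1, 2, 1, 2, 1, 1]

Sorted: [0, 4, 5, 5, 6, 7, 7, 8, 9]


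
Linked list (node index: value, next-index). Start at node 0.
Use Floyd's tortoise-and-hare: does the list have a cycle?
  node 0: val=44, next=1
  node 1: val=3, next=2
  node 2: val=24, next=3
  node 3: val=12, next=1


Floyd's tortoise (slow, +1) and hare (fast, +2):
  init: slow=0, fast=0
  step 1: slow=1, fast=2
  step 2: slow=2, fast=1
  step 3: slow=3, fast=3
  slow == fast at node 3: cycle detected

Cycle: yes


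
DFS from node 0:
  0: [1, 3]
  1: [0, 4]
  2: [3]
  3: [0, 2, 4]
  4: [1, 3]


Visit 0, push [3, 1]
Visit 1, push [4]
Visit 4, push [3]
Visit 3, push [2]
Visit 2, push []

DFS order: [0, 1, 4, 3, 2]


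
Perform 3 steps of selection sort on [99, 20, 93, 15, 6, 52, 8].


Initial: [99, 20, 93, 15, 6, 52, 8]
Step 1: min=6 at 4
  Swap: [6, 20, 93, 15, 99, 52, 8]
Step 2: min=8 at 6
  Swap: [6, 8, 93, 15, 99, 52, 20]
Step 3: min=15 at 3
  Swap: [6, 8, 15, 93, 99, 52, 20]

After 3 steps: [6, 8, 15, 93, 99, 52, 20]


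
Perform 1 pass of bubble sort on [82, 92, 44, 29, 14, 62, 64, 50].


Initial: [82, 92, 44, 29, 14, 62, 64, 50]
Pass 1: [82, 44, 29, 14, 62, 64, 50, 92] (6 swaps)

After 1 pass: [82, 44, 29, 14, 62, 64, 50, 92]


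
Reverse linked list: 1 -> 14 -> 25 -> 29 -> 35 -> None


Step 1: curr=1, set curr.next=prev(None) | reversed so far: 1
Step 2: curr=14, set curr.next=prev(1) | reversed so far: 14 -> 1
Step 3: curr=25, set curr.next=prev(14) | reversed so far: 25 -> 14 -> 1
Step 4: curr=29, set curr.next=prev(25) | reversed so far: 29 -> 25 -> 14 -> 1
Step 5: curr=35, set curr.next=prev(29) | reversed so far: 35 -> 29 -> 25 -> 14 -> 1

35 -> 29 -> 25 -> 14 -> 1 -> None


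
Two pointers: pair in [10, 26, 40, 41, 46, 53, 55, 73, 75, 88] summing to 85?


lo=0(10)+hi=9(88)=98
lo=0(10)+hi=8(75)=85

Yes: 10+75=85


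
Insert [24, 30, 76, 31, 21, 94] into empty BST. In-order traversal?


Insert 24: root
Insert 30: R from 24
Insert 76: R from 24 -> R from 30
Insert 31: R from 24 -> R from 30 -> L from 76
Insert 21: L from 24
Insert 94: R from 24 -> R from 30 -> R from 76

In-order: [21, 24, 30, 31, 76, 94]


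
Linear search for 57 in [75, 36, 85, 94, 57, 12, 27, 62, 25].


i=0: 75!=57
i=1: 36!=57
i=2: 85!=57
i=3: 94!=57
i=4: 57==57 found!

Found at 4, 5 comps


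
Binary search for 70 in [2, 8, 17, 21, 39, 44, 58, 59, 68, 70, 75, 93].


Step 1: lo=0, hi=11, mid=5, val=44
Step 2: lo=6, hi=11, mid=8, val=68
Step 3: lo=9, hi=11, mid=10, val=75
Step 4: lo=9, hi=9, mid=9, val=70

Found at index 9


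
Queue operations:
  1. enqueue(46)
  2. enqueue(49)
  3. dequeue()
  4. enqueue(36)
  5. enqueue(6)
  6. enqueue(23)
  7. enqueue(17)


enqueue(46) -> [46]
enqueue(49) -> [46, 49]
dequeue()->46, [49]
enqueue(36) -> [49, 36]
enqueue(6) -> [49, 36, 6]
enqueue(23) -> [49, 36, 6, 23]
enqueue(17) -> [49, 36, 6, 23, 17]

Final queue: [49, 36, 6, 23, 17]


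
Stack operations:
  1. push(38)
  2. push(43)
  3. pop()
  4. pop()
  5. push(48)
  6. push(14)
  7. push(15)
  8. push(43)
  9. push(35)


push(38) -> [38]
push(43) -> [38, 43]
pop()->43, [38]
pop()->38, []
push(48) -> [48]
push(14) -> [48, 14]
push(15) -> [48, 14, 15]
push(43) -> [48, 14, 15, 43]
push(35) -> [48, 14, 15, 43, 35]

Final stack: [48, 14, 15, 43, 35]


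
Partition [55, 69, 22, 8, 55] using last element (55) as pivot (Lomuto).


Pivot: 55
  55 <= 55: advance i (no swap)
  22 <= 55: swap -> [55, 22, 69, 8, 55]
  8 <= 55: swap -> [55, 22, 8, 69, 55]
Place pivot at 3: [55, 22, 8, 55, 69]

Partitioned: [55, 22, 8, 55, 69]


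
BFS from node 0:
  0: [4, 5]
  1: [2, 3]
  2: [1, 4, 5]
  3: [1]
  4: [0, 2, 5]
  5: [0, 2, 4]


Visit 0, enqueue [4, 5]
Visit 4, enqueue [2]
Visit 5, enqueue []
Visit 2, enqueue [1]
Visit 1, enqueue [3]
Visit 3, enqueue []

BFS order: [0, 4, 5, 2, 1, 3]


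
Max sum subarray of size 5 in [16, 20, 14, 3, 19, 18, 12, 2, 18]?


[0:5]: 72
[1:6]: 74
[2:7]: 66
[3:8]: 54
[4:9]: 69

Max: 74 at [1:6]


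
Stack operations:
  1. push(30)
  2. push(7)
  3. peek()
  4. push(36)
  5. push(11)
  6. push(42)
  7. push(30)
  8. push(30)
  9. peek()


push(30) -> [30]
push(7) -> [30, 7]
peek()->7
push(36) -> [30, 7, 36]
push(11) -> [30, 7, 36, 11]
push(42) -> [30, 7, 36, 11, 42]
push(30) -> [30, 7, 36, 11, 42, 30]
push(30) -> [30, 7, 36, 11, 42, 30, 30]
peek()->30

Final stack: [30, 7, 36, 11, 42, 30, 30]


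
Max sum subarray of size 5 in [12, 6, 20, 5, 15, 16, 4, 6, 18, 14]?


[0:5]: 58
[1:6]: 62
[2:7]: 60
[3:8]: 46
[4:9]: 59
[5:10]: 58

Max: 62 at [1:6]


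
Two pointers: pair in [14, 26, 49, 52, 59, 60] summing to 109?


lo=0(14)+hi=5(60)=74
lo=1(26)+hi=5(60)=86
lo=2(49)+hi=5(60)=109

Yes: 49+60=109


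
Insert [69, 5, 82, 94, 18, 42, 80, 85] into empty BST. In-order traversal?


Insert 69: root
Insert 5: L from 69
Insert 82: R from 69
Insert 94: R from 69 -> R from 82
Insert 18: L from 69 -> R from 5
Insert 42: L from 69 -> R from 5 -> R from 18
Insert 80: R from 69 -> L from 82
Insert 85: R from 69 -> R from 82 -> L from 94

In-order: [5, 18, 42, 69, 80, 82, 85, 94]


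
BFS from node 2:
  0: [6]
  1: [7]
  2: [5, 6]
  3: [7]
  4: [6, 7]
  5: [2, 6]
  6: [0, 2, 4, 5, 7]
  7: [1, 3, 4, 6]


Visit 2, enqueue [5, 6]
Visit 5, enqueue []
Visit 6, enqueue [0, 4, 7]
Visit 0, enqueue []
Visit 4, enqueue []
Visit 7, enqueue [1, 3]
Visit 1, enqueue []
Visit 3, enqueue []

BFS order: [2, 5, 6, 0, 4, 7, 1, 3]


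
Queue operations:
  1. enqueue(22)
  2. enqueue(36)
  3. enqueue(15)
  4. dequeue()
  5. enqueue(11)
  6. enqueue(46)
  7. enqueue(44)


enqueue(22) -> [22]
enqueue(36) -> [22, 36]
enqueue(15) -> [22, 36, 15]
dequeue()->22, [36, 15]
enqueue(11) -> [36, 15, 11]
enqueue(46) -> [36, 15, 11, 46]
enqueue(44) -> [36, 15, 11, 46, 44]

Final queue: [36, 15, 11, 46, 44]


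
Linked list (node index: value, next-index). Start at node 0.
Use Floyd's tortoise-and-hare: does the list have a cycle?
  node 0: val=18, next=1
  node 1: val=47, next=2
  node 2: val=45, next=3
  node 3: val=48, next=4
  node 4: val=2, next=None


Floyd's tortoise (slow, +1) and hare (fast, +2):
  init: slow=0, fast=0
  step 1: slow=1, fast=2
  step 2: slow=2, fast=4
  step 3: fast -> None, no cycle

Cycle: no


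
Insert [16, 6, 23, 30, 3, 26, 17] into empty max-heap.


Insert 16: [16]
Insert 6: [16, 6]
Insert 23: [23, 6, 16]
Insert 30: [30, 23, 16, 6]
Insert 3: [30, 23, 16, 6, 3]
Insert 26: [30, 23, 26, 6, 3, 16]
Insert 17: [30, 23, 26, 6, 3, 16, 17]

Final heap: [30, 23, 26, 6, 3, 16, 17]


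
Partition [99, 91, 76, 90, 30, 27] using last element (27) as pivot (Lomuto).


Pivot: 27
Place pivot at 0: [27, 91, 76, 90, 30, 99]

Partitioned: [27, 91, 76, 90, 30, 99]


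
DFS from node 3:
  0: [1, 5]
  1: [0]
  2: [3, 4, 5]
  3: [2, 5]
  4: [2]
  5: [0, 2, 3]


Visit 3, push [5, 2]
Visit 2, push [5, 4]
Visit 4, push []
Visit 5, push [0]
Visit 0, push [1]
Visit 1, push []

DFS order: [3, 2, 4, 5, 0, 1]


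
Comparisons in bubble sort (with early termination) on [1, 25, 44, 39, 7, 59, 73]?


Algorithm: bubble sort (with early termination)
Input: [1, 25, 44, 39, 7, 59, 73]
Sorted: [1, 7, 25, 39, 44, 59, 73]

18


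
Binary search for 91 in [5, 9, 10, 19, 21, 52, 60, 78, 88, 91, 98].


Step 1: lo=0, hi=10, mid=5, val=52
Step 2: lo=6, hi=10, mid=8, val=88
Step 3: lo=9, hi=10, mid=9, val=91

Found at index 9


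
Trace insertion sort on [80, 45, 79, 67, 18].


Initial: [80, 45, 79, 67, 18]
Insert 45: [45, 80, 79, 67, 18]
Insert 79: [45, 79, 80, 67, 18]
Insert 67: [45, 67, 79, 80, 18]
Insert 18: [18, 45, 67, 79, 80]

Sorted: [18, 45, 67, 79, 80]


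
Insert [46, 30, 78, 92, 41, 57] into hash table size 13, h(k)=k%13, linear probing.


Insert 46: h=7 -> slot 7
Insert 30: h=4 -> slot 4
Insert 78: h=0 -> slot 0
Insert 92: h=1 -> slot 1
Insert 41: h=2 -> slot 2
Insert 57: h=5 -> slot 5

Table: [78, 92, 41, None, 30, 57, None, 46, None, None, None, None, None]


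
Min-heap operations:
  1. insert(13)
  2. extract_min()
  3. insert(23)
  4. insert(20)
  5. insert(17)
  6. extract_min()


insert(13) -> [13]
extract_min()->13, []
insert(23) -> [23]
insert(20) -> [20, 23]
insert(17) -> [17, 23, 20]
extract_min()->17, [20, 23]

Final heap: [20, 23]


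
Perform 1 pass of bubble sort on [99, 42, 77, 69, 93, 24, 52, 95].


Initial: [99, 42, 77, 69, 93, 24, 52, 95]
Pass 1: [42, 77, 69, 93, 24, 52, 95, 99] (7 swaps)

After 1 pass: [42, 77, 69, 93, 24, 52, 95, 99]


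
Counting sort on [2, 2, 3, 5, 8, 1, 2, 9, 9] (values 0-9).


Input: [2, 2, 3, 5, 8, 1, 2, 9, 9]
Counts: [0, 1, 3, 1, 0, 1, 0, 0, 1, 2]

Sorted: [1, 2, 2, 2, 3, 5, 8, 9, 9]


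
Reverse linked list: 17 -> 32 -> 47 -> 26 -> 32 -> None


Step 1: curr=17, set curr.next=prev(None) | reversed so far: 17
Step 2: curr=32, set curr.next=prev(17) | reversed so far: 32 -> 17
Step 3: curr=47, set curr.next=prev(32) | reversed so far: 47 -> 32 -> 17
Step 4: curr=26, set curr.next=prev(47) | reversed so far: 26 -> 47 -> 32 -> 17
Step 5: curr=32, set curr.next=prev(26) | reversed so far: 32 -> 26 -> 47 -> 32 -> 17

32 -> 26 -> 47 -> 32 -> 17 -> None


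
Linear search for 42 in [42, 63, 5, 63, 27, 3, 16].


i=0: 42==42 found!

Found at 0, 1 comps


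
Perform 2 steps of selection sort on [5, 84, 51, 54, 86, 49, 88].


Initial: [5, 84, 51, 54, 86, 49, 88]
Step 1: min=5 at 0
  Swap: [5, 84, 51, 54, 86, 49, 88]
Step 2: min=49 at 5
  Swap: [5, 49, 51, 54, 86, 84, 88]

After 2 steps: [5, 49, 51, 54, 86, 84, 88]


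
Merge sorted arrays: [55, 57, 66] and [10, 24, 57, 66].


Take 10 from B
Take 24 from B
Take 55 from A
Take 57 from A
Take 57 from B
Take 66 from A

Merged: [10, 24, 55, 57, 57, 66, 66]


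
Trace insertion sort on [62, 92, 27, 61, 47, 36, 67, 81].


Initial: [62, 92, 27, 61, 47, 36, 67, 81]
Insert 92: [62, 92, 27, 61, 47, 36, 67, 81]
Insert 27: [27, 62, 92, 61, 47, 36, 67, 81]
Insert 61: [27, 61, 62, 92, 47, 36, 67, 81]
Insert 47: [27, 47, 61, 62, 92, 36, 67, 81]
Insert 36: [27, 36, 47, 61, 62, 92, 67, 81]
Insert 67: [27, 36, 47, 61, 62, 67, 92, 81]
Insert 81: [27, 36, 47, 61, 62, 67, 81, 92]

Sorted: [27, 36, 47, 61, 62, 67, 81, 92]


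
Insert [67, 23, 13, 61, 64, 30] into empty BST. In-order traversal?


Insert 67: root
Insert 23: L from 67
Insert 13: L from 67 -> L from 23
Insert 61: L from 67 -> R from 23
Insert 64: L from 67 -> R from 23 -> R from 61
Insert 30: L from 67 -> R from 23 -> L from 61

In-order: [13, 23, 30, 61, 64, 67]


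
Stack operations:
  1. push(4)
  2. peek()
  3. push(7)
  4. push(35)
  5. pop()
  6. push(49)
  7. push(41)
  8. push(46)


push(4) -> [4]
peek()->4
push(7) -> [4, 7]
push(35) -> [4, 7, 35]
pop()->35, [4, 7]
push(49) -> [4, 7, 49]
push(41) -> [4, 7, 49, 41]
push(46) -> [4, 7, 49, 41, 46]

Final stack: [4, 7, 49, 41, 46]


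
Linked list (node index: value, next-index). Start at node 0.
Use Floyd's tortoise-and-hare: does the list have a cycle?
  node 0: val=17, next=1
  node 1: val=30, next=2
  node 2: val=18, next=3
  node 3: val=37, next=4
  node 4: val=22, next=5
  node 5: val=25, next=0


Floyd's tortoise (slow, +1) and hare (fast, +2):
  init: slow=0, fast=0
  step 1: slow=1, fast=2
  step 2: slow=2, fast=4
  step 3: slow=3, fast=0
  step 4: slow=4, fast=2
  step 5: slow=5, fast=4
  step 6: slow=0, fast=0
  slow == fast at node 0: cycle detected

Cycle: yes


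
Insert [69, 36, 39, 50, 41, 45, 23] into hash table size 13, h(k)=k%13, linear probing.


Insert 69: h=4 -> slot 4
Insert 36: h=10 -> slot 10
Insert 39: h=0 -> slot 0
Insert 50: h=11 -> slot 11
Insert 41: h=2 -> slot 2
Insert 45: h=6 -> slot 6
Insert 23: h=10, 2 probes -> slot 12

Table: [39, None, 41, None, 69, None, 45, None, None, None, 36, 50, 23]
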